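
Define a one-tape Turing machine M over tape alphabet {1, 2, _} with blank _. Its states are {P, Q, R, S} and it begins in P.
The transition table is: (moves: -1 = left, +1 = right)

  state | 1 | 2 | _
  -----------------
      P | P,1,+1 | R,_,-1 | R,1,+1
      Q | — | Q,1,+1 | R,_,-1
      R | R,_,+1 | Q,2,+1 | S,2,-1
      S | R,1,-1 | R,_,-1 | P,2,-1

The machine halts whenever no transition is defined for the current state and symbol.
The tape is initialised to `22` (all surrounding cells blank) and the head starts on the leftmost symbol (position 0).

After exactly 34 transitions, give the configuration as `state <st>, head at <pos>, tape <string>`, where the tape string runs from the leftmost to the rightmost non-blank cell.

state P, head at -2, tape 1212222

state=P head=0 tape=____[2]2_   (P,2)→(R,_,-1)
state=R head=-1 tape=___[_]_2_   (R,_)→(S,2,-1)
state=S head=-2 tape=__[_]2_2_   (S,_)→(P,2,-1)
state=P head=-3 tape=_[_]22_2_   (P,_)→(R,1,+1)
state=R head=-2 tape=_1[2]2_2_   (R,2)→(Q,2,+1)
state=Q head=-1 tape=_12[2]_2_   (Q,2)→(Q,1,+1)
state=Q head=0 tape=_121[_]2_   (Q,_)→(R,_,-1)
state=R head=-1 tape=_12[1]_2_   (R,1)→(R,_,+1)
state=R head=0 tape=_12_[_]2_   (R,_)→(S,2,-1)
state=S head=-1 tape=_12[_]22_   (S,_)→(P,2,-1)
state=P head=-2 tape=_1[2]222_   (P,2)→(R,_,-1)
state=R head=-3 tape=_[1]_222_   (R,1)→(R,_,+1)
state=R head=-2 tape=__[_]222_   (R,_)→(S,2,-1)
state=S head=-3 tape=_[_]2222_   (S,_)→(P,2,-1)
state=P head=-4 tape=[_]22222_   (P,_)→(R,1,+1)
state=R head=-3 tape=1[2]2222_   (R,2)→(Q,2,+1)
state=Q head=-2 tape=12[2]222_   (Q,2)→(Q,1,+1)
state=Q head=-1 tape=121[2]22_   (Q,2)→(Q,1,+1)
state=Q head=0 tape=1211[2]2_   (Q,2)→(Q,1,+1)
state=Q head=1 tape=12111[2]_   (Q,2)→(Q,1,+1)
state=Q head=2 tape=121111[_]   (Q,_)→(R,_,-1)
state=R head=1 tape=12111[1]_   (R,1)→(R,_,+1)
state=R head=2 tape=12111_[_]   (R,_)→(S,2,-1)
state=S head=1 tape=12111[_]2   (S,_)→(P,2,-1)
state=P head=0 tape=1211[1]22   (P,1)→(P,1,+1)
state=P head=1 tape=12111[2]2   (P,2)→(R,_,-1)
state=R head=0 tape=1211[1]_2   (R,1)→(R,_,+1)
state=R head=1 tape=1211_[_]2   (R,_)→(S,2,-1)
state=S head=0 tape=1211[_]22   (S,_)→(P,2,-1)
state=P head=-1 tape=121[1]222   (P,1)→(P,1,+1)
state=P head=0 tape=1211[2]22   (P,2)→(R,_,-1)
state=R head=-1 tape=121[1]_22   (R,1)→(R,_,+1)
state=R head=0 tape=121_[_]22   (R,_)→(S,2,-1)
state=S head=-1 tape=121[_]222   (S,_)→(P,2,-1)
state=P head=-2 tape=12[1]2222
After 34 steps: state P, head at -2, tape 1212222.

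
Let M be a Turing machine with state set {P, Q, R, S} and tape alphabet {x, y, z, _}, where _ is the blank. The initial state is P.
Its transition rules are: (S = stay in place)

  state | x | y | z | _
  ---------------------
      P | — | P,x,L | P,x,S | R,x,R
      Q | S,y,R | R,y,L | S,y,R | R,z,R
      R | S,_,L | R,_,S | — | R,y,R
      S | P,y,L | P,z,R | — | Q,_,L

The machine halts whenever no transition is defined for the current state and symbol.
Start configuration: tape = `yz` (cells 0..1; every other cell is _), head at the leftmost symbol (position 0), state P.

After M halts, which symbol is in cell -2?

state=P head=0 tape=__[y]z   (P,y)→(P,x,L)
state=P head=-1 tape=_[_]xz   (P,_)→(R,x,R)
state=R head=0 tape=_x[x]z   (R,x)→(S,_,L)
state=S head=-1 tape=_[x]_z   (S,x)→(P,y,L)
state=P head=-2 tape=[_]y_z   (P,_)→(R,x,R)
state=R head=-1 tape=x[y]_z   (R,y)→(R,_,S)
state=R head=-1 tape=x[_]_z   (R,_)→(R,y,R)
state=R head=0 tape=xy[_]z   (R,_)→(R,y,R)
state=R head=1 tape=xyy[z]
Cell -2 holds x when M halts.

x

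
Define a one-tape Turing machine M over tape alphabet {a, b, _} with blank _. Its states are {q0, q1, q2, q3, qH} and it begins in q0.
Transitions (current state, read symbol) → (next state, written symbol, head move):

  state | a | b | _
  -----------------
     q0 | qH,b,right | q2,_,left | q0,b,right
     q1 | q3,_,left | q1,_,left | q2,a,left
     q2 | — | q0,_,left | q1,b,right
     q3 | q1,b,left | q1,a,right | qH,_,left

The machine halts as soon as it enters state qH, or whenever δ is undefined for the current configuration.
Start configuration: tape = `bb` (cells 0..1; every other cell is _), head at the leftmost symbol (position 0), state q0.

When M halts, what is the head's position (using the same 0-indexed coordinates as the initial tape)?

1

q0 | __[b]b   read b → write _, move left, go to q2
q2 | _[_]_b   read _ → write b, move right, go to q1
q1 | _b[_]b   read _ → write a, move left, go to q2
q2 | _[b]ab   read b → write _, move left, go to q0
q0 | [_]_ab   read _ → write b, move right, go to q0
q0 | b[_]ab   read _ → write b, move right, go to q0
q0 | bb[a]b   read a → write b, move right, go to qH
qH | bbb[b]
At halt the head is at cell 1.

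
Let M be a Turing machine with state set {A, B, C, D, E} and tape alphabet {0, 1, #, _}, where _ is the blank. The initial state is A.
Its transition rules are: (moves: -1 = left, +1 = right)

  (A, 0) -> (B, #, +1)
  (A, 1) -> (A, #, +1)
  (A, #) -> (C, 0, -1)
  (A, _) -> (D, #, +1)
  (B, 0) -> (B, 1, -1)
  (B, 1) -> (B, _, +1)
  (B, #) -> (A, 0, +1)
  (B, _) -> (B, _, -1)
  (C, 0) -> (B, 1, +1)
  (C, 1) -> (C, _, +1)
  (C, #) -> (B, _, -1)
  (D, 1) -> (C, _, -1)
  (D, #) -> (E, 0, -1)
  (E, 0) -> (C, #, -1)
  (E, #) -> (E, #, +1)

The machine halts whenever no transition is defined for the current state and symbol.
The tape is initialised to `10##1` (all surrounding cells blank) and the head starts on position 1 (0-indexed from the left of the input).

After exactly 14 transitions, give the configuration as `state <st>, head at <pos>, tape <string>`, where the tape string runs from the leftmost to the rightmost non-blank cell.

state D, head at 3, tape 10#

A | 1[0]##1_   read 0 → write #, move +1, go to B
B | 1#[#]#1_   read # → write 0, move +1, go to A
A | 1#0[#]1_   read # → write 0, move -1, go to C
C | 1#[0]01_   read 0 → write 1, move +1, go to B
B | 1#1[0]1_   read 0 → write 1, move -1, go to B
B | 1#[1]11_   read 1 → write _, move +1, go to B
B | 1#_[1]1_   read 1 → write _, move +1, go to B
B | 1#__[1]_   read 1 → write _, move +1, go to B
B | 1#___[_]   read _ → write _, move -1, go to B
B | 1#__[_]_   read _ → write _, move -1, go to B
B | 1#_[_]__   read _ → write _, move -1, go to B
B | 1#[_]___   read _ → write _, move -1, go to B
B | 1[#]____   read # → write 0, move +1, go to A
A | 10[_]___   read _ → write #, move +1, go to D
D | 10#[_]__
After 14 steps: state D, head at 3, tape 10#.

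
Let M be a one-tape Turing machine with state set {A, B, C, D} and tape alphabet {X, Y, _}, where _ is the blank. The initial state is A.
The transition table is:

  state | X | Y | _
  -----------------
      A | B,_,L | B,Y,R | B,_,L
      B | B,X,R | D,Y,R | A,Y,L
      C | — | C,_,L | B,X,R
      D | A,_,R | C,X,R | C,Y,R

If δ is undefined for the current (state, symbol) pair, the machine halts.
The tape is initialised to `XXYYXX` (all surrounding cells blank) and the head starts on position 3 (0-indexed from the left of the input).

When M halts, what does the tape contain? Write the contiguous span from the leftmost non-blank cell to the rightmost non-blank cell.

state=A head=3 tape=XXY[Y]XX_   (A,Y)→(B,Y,R)
state=B head=4 tape=XXYY[X]X_   (B,X)→(B,X,R)
state=B head=5 tape=XXYYX[X]_   (B,X)→(B,X,R)
state=B head=6 tape=XXYYXX[_]   (B,_)→(A,Y,L)
state=A head=5 tape=XXYYX[X]Y   (A,X)→(B,_,L)
state=B head=4 tape=XXYY[X]_Y   (B,X)→(B,X,R)
state=B head=5 tape=XXYYX[_]Y   (B,_)→(A,Y,L)
state=A head=4 tape=XXYY[X]YY   (A,X)→(B,_,L)
state=B head=3 tape=XXY[Y]_YY   (B,Y)→(D,Y,R)
state=D head=4 tape=XXYY[_]YY   (D,_)→(C,Y,R)
state=C head=5 tape=XXYYY[Y]Y   (C,Y)→(C,_,L)
state=C head=4 tape=XXYY[Y]_Y   (C,Y)→(C,_,L)
state=C head=3 tape=XXY[Y]__Y   (C,Y)→(C,_,L)
state=C head=2 tape=XX[Y]___Y   (C,Y)→(C,_,L)
state=C head=1 tape=X[X]____Y
The non-blank tape span at halt is XX____Y.

XX____Y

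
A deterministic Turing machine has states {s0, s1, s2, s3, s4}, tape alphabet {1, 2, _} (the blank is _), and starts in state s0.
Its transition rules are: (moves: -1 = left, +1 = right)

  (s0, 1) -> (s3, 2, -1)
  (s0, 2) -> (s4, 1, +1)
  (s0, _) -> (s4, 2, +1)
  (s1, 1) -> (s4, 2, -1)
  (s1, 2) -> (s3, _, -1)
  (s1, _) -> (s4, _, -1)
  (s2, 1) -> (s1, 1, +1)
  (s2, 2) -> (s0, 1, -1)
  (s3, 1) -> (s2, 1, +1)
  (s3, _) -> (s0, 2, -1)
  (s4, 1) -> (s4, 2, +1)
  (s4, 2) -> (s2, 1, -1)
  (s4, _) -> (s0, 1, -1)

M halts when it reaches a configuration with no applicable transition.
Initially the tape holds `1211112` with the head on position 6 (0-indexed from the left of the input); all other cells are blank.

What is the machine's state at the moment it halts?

state=s0 head=6 tape=121111[2]_   (s0,2)→(s4,1,+1)
state=s4 head=7 tape=1211111[_]   (s4,_)→(s0,1,-1)
state=s0 head=6 tape=121111[1]1   (s0,1)→(s3,2,-1)
state=s3 head=5 tape=12111[1]21   (s3,1)→(s2,1,+1)
state=s2 head=6 tape=121111[2]1   (s2,2)→(s0,1,-1)
state=s0 head=5 tape=12111[1]11   (s0,1)→(s3,2,-1)
state=s3 head=4 tape=1211[1]211   (s3,1)→(s2,1,+1)
state=s2 head=5 tape=12111[2]11   (s2,2)→(s0,1,-1)
state=s0 head=4 tape=1211[1]111   (s0,1)→(s3,2,-1)
state=s3 head=3 tape=121[1]2111   (s3,1)→(s2,1,+1)
state=s2 head=4 tape=1211[2]111   (s2,2)→(s0,1,-1)
state=s0 head=3 tape=121[1]1111   (s0,1)→(s3,2,-1)
state=s3 head=2 tape=12[1]21111   (s3,1)→(s2,1,+1)
state=s2 head=3 tape=121[2]1111   (s2,2)→(s0,1,-1)
state=s0 head=2 tape=12[1]11111   (s0,1)→(s3,2,-1)
state=s3 head=1 tape=1[2]211111
No transition is defined for (s3, 2); M halts in state s3.

s3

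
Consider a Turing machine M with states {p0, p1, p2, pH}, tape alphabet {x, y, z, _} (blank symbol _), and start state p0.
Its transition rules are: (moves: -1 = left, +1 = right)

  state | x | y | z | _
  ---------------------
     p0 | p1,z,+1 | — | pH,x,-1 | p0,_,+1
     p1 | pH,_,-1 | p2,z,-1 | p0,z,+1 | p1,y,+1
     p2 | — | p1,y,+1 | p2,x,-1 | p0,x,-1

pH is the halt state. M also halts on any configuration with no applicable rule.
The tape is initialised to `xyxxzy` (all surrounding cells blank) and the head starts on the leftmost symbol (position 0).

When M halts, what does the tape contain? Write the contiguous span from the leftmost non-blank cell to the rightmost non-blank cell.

z_zxxzy

state=p0 head=0 tape=__[x]yxxzy   (p0,x)→(p1,z,+1)
state=p1 head=1 tape=__z[y]xxzy   (p1,y)→(p2,z,-1)
state=p2 head=0 tape=__[z]zxxzy   (p2,z)→(p2,x,-1)
state=p2 head=-1 tape=_[_]xzxxzy   (p2,_)→(p0,x,-1)
state=p0 head=-2 tape=[_]xxzxxzy   (p0,_)→(p0,_,+1)
state=p0 head=-1 tape=_[x]xzxxzy   (p0,x)→(p1,z,+1)
state=p1 head=0 tape=_z[x]zxxzy   (p1,x)→(pH,_,-1)
state=pH head=-1 tape=_[z]_zxxzy
The non-blank tape span at halt is z_zxxzy.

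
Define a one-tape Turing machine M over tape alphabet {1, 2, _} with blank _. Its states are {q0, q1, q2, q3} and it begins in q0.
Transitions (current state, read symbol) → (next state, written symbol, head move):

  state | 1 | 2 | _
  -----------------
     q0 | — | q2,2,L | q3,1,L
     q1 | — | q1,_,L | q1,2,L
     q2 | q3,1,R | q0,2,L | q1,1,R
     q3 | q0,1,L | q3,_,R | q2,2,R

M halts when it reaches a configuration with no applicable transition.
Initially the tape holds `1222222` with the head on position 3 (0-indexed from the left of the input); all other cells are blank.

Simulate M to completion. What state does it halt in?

q0 | 122[2]222___   read 2 → write 2, move L, go to q2
q2 | 12[2]2222___   read 2 → write 2, move L, go to q0
q0 | 1[2]22222___   read 2 → write 2, move L, go to q2
q2 | [1]222222___   read 1 → write 1, move R, go to q3
q3 | 1[2]22222___   read 2 → write _, move R, go to q3
q3 | 1_[2]2222___   read 2 → write _, move R, go to q3
q3 | 1__[2]222___   read 2 → write _, move R, go to q3
q3 | 1___[2]22___   read 2 → write _, move R, go to q3
q3 | 1____[2]2___   read 2 → write _, move R, go to q3
q3 | 1_____[2]___   read 2 → write _, move R, go to q3
q3 | 1______[_]__   read _ → write 2, move R, go to q2
q2 | 1______2[_]_   read _ → write 1, move R, go to q1
q1 | 1______21[_]   read _ → write 2, move L, go to q1
q1 | 1______2[1]2
No transition is defined for (q1, 1); M halts in state q1.

q1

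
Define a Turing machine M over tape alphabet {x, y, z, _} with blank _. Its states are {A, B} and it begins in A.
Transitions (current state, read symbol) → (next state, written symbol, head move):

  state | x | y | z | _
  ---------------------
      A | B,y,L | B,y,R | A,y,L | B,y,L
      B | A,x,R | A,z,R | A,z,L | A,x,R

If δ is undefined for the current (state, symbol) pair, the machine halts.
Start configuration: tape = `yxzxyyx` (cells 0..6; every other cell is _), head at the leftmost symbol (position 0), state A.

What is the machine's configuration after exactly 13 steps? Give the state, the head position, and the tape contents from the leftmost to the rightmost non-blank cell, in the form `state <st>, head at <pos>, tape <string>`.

state=A head=0 tape=[y]xzxyyx   (A,y)→(B,y,R)
state=B head=1 tape=y[x]zxyyx   (B,x)→(A,x,R)
state=A head=2 tape=yx[z]xyyx   (A,z)→(A,y,L)
state=A head=1 tape=y[x]yxyyx   (A,x)→(B,y,L)
state=B head=0 tape=[y]yyxyyx   (B,y)→(A,z,R)
state=A head=1 tape=z[y]yxyyx   (A,y)→(B,y,R)
state=B head=2 tape=zy[y]xyyx   (B,y)→(A,z,R)
state=A head=3 tape=zyz[x]yyx   (A,x)→(B,y,L)
state=B head=2 tape=zy[z]yyyx   (B,z)→(A,z,L)
state=A head=1 tape=z[y]zyyyx   (A,y)→(B,y,R)
state=B head=2 tape=zy[z]yyyx   (B,z)→(A,z,L)
state=A head=1 tape=z[y]zyyyx   (A,y)→(B,y,R)
state=B head=2 tape=zy[z]yyyx   (B,z)→(A,z,L)
state=A head=1 tape=z[y]zyyyx
After 13 steps: state A, head at 1, tape zyzyyyx.

state A, head at 1, tape zyzyyyx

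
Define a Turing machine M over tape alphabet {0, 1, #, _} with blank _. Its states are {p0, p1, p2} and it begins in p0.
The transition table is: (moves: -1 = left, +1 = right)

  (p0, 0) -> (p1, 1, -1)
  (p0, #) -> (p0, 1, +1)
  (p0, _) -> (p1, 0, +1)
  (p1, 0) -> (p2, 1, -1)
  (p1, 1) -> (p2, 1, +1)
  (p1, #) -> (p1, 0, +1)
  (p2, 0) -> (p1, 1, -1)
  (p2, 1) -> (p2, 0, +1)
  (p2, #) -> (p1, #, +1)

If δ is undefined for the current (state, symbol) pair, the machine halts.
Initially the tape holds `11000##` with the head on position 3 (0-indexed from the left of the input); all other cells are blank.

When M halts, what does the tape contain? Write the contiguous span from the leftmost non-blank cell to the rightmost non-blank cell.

00000#0

state=p0 head=3 tape=110[0]0##_   (p0,0)→(p1,1,-1)
state=p1 head=2 tape=11[0]10##_   (p1,0)→(p2,1,-1)
state=p2 head=1 tape=1[1]110##_   (p2,1)→(p2,0,+1)
state=p2 head=2 tape=10[1]10##_   (p2,1)→(p2,0,+1)
state=p2 head=3 tape=100[1]0##_   (p2,1)→(p2,0,+1)
state=p2 head=4 tape=1000[0]##_   (p2,0)→(p1,1,-1)
state=p1 head=3 tape=100[0]1##_   (p1,0)→(p2,1,-1)
state=p2 head=2 tape=10[0]11##_   (p2,0)→(p1,1,-1)
state=p1 head=1 tape=1[0]111##_   (p1,0)→(p2,1,-1)
state=p2 head=0 tape=[1]1111##_   (p2,1)→(p2,0,+1)
state=p2 head=1 tape=0[1]111##_   (p2,1)→(p2,0,+1)
state=p2 head=2 tape=00[1]11##_   (p2,1)→(p2,0,+1)
state=p2 head=3 tape=000[1]1##_   (p2,1)→(p2,0,+1)
state=p2 head=4 tape=0000[1]##_   (p2,1)→(p2,0,+1)
state=p2 head=5 tape=00000[#]#_   (p2,#)→(p1,#,+1)
state=p1 head=6 tape=00000#[#]_   (p1,#)→(p1,0,+1)
state=p1 head=7 tape=00000#0[_]
The non-blank tape span at halt is 00000#0.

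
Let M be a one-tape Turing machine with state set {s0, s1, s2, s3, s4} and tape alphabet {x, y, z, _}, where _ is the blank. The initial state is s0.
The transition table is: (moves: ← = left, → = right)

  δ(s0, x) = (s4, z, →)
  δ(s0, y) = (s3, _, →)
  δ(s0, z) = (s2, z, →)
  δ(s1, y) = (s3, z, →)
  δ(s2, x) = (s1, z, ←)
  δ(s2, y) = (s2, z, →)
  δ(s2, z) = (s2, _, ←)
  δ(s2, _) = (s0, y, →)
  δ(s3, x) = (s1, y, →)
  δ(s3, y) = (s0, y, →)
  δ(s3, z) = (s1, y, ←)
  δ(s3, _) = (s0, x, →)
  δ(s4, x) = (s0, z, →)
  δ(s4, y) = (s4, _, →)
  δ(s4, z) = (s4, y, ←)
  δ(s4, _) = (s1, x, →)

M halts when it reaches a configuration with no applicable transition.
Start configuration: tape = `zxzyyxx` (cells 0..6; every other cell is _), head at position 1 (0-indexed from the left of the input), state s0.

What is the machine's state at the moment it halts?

state=s0 head=1 tape=_z[x]zyyxx   (s0,x)→(s4,z,→)
state=s4 head=2 tape=_zz[z]yyxx   (s4,z)→(s4,y,←)
state=s4 head=1 tape=_z[z]yyyxx   (s4,z)→(s4,y,←)
state=s4 head=0 tape=_[z]yyyyxx   (s4,z)→(s4,y,←)
state=s4 head=-1 tape=[_]yyyyyxx   (s4,_)→(s1,x,→)
state=s1 head=0 tape=x[y]yyyyxx   (s1,y)→(s3,z,→)
state=s3 head=1 tape=xz[y]yyyxx   (s3,y)→(s0,y,→)
state=s0 head=2 tape=xzy[y]yyxx   (s0,y)→(s3,_,→)
state=s3 head=3 tape=xzy_[y]yxx   (s3,y)→(s0,y,→)
state=s0 head=4 tape=xzy_y[y]xx   (s0,y)→(s3,_,→)
state=s3 head=5 tape=xzy_y_[x]x   (s3,x)→(s1,y,→)
state=s1 head=6 tape=xzy_y_y[x]
No transition is defined for (s1, x); M halts in state s1.

s1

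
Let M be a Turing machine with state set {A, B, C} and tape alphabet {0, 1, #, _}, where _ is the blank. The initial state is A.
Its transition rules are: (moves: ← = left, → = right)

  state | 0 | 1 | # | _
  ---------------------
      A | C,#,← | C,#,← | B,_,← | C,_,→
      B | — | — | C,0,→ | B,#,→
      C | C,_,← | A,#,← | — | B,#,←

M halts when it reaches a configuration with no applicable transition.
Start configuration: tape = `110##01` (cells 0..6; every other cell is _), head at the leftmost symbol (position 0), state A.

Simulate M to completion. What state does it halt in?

state=A head=0 tape=__[1]10##01   (A,1)→(C,#,←)
state=C head=-1 tape=_[_]#10##01   (C,_)→(B,#,←)
state=B head=-2 tape=[_]##10##01   (B,_)→(B,#,→)
state=B head=-1 tape=#[#]#10##01   (B,#)→(C,0,→)
state=C head=0 tape=#0[#]10##01
No transition is defined for (C, #); M halts in state C.

C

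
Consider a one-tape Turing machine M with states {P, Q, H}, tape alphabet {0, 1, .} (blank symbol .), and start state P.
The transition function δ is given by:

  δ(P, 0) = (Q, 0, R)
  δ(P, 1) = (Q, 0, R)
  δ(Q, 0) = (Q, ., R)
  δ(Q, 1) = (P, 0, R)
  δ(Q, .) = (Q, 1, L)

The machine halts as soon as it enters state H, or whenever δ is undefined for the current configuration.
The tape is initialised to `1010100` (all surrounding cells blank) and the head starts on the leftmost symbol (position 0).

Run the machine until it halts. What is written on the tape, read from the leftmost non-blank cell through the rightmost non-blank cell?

P | [1]010100...   read 1 → write 0, move R, go to Q
Q | 0[0]10100...   read 0 → write ., move R, go to Q
Q | 0.[1]0100...   read 1 → write 0, move R, go to P
P | 0.0[0]100...   read 0 → write 0, move R, go to Q
Q | 0.00[1]00...   read 1 → write 0, move R, go to P
P | 0.000[0]0...   read 0 → write 0, move R, go to Q
Q | 0.0000[0]...   read 0 → write ., move R, go to Q
Q | 0.0000.[.]..   read . → write 1, move L, go to Q
Q | 0.0000[.]1..   read . → write 1, move L, go to Q
Q | 0.000[0]11..   read 0 → write ., move R, go to Q
Q | 0.000.[1]1..   read 1 → write 0, move R, go to P
P | 0.000.0[1]..   read 1 → write 0, move R, go to Q
Q | 0.000.00[.].   read . → write 1, move L, go to Q
Q | 0.000.0[0]1.   read 0 → write ., move R, go to Q
Q | 0.000.0.[1].   read 1 → write 0, move R, go to P
P | 0.000.0.0[.]
The non-blank tape span at halt is 0.000.0.0.

0.000.0.0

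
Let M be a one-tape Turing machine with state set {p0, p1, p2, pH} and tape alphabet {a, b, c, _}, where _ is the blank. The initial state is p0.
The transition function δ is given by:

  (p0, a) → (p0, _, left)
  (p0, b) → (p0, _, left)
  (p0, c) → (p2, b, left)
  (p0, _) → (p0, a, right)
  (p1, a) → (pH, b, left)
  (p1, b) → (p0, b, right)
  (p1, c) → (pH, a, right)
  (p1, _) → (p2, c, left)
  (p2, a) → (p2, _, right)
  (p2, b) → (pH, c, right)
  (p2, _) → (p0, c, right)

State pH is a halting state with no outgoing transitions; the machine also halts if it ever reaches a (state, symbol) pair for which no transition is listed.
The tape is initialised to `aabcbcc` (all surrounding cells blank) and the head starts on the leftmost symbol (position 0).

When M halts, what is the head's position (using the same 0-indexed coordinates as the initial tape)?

p0 | ___[a]abcbcc   read a → write _, move left, go to p0
p0 | __[_]_abcbcc   read _ → write a, move right, go to p0
p0 | __a[_]abcbcc   read _ → write a, move right, go to p0
p0 | __aa[a]bcbcc   read a → write _, move left, go to p0
p0 | __a[a]_bcbcc   read a → write _, move left, go to p0
p0 | __[a]__bcbcc   read a → write _, move left, go to p0
p0 | _[_]___bcbcc   read _ → write a, move right, go to p0
p0 | _a[_]__bcbcc   read _ → write a, move right, go to p0
p0 | _aa[_]_bcbcc   read _ → write a, move right, go to p0
p0 | _aaa[_]bcbcc   read _ → write a, move right, go to p0
p0 | _aaaa[b]cbcc   read b → write _, move left, go to p0
p0 | _aaa[a]_cbcc   read a → write _, move left, go to p0
p0 | _aa[a]__cbcc   read a → write _, move left, go to p0
p0 | _a[a]___cbcc   read a → write _, move left, go to p0
p0 | _[a]____cbcc   read a → write _, move left, go to p0
p0 | [_]_____cbcc   read _ → write a, move right, go to p0
p0 | a[_]____cbcc   read _ → write a, move right, go to p0
p0 | aa[_]___cbcc   read _ → write a, move right, go to p0
p0 | aaa[_]__cbcc   read _ → write a, move right, go to p0
p0 | aaaa[_]_cbcc   read _ → write a, move right, go to p0
p0 | aaaaa[_]cbcc   read _ → write a, move right, go to p0
p0 | aaaaaa[c]bcc   read c → write b, move left, go to p2
p2 | aaaaa[a]bbcc   read a → write _, move right, go to p2
p2 | aaaaa_[b]bcc   read b → write c, move right, go to pH
pH | aaaaa_c[b]cc
At halt the head is at cell 4.

4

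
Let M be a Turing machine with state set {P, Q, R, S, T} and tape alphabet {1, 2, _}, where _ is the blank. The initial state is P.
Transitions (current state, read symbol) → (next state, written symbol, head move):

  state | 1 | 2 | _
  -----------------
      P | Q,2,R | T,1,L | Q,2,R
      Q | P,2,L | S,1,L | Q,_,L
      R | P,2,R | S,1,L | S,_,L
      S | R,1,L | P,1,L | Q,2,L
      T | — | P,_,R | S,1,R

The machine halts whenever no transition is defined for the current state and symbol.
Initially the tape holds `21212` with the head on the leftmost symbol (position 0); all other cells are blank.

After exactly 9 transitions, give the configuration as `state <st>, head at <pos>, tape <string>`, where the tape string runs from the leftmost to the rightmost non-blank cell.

state Q, head at 1, tape 22212

state=P head=0 tape=_[2]1212   (P,2)→(T,1,L)
state=T head=-1 tape=[_]11212   (T,_)→(S,1,R)
state=S head=0 tape=1[1]1212   (S,1)→(R,1,L)
state=R head=-1 tape=[1]11212   (R,1)→(P,2,R)
state=P head=0 tape=2[1]1212   (P,1)→(Q,2,R)
state=Q head=1 tape=22[1]212   (Q,1)→(P,2,L)
state=P head=0 tape=2[2]2212   (P,2)→(T,1,L)
state=T head=-1 tape=[2]12212   (T,2)→(P,_,R)
state=P head=0 tape=_[1]2212   (P,1)→(Q,2,R)
state=Q head=1 tape=_2[2]212
After 9 steps: state Q, head at 1, tape 22212.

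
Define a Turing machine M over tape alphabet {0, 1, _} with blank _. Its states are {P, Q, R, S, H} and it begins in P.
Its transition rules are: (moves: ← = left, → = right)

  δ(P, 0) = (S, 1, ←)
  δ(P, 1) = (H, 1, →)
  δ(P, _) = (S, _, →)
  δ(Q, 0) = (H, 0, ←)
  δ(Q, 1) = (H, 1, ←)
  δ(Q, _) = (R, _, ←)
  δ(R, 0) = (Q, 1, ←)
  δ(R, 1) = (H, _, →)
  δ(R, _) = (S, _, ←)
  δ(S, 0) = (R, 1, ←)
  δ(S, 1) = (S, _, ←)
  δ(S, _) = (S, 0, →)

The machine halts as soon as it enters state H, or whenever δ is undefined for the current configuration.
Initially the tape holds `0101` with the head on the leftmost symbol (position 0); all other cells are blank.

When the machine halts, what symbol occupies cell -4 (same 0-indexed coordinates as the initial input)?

1

state=P head=0 tape=_______[0]101   (P,0)→(S,1,←)
state=S head=-1 tape=______[_]1101   (S,_)→(S,0,→)
state=S head=0 tape=______0[1]101   (S,1)→(S,_,←)
state=S head=-1 tape=______[0]_101   (S,0)→(R,1,←)
state=R head=-2 tape=_____[_]1_101   (R,_)→(S,_,←)
state=S head=-3 tape=____[_]_1_101   (S,_)→(S,0,→)
state=S head=-2 tape=____0[_]1_101   (S,_)→(S,0,→)
state=S head=-1 tape=____00[1]_101   (S,1)→(S,_,←)
state=S head=-2 tape=____0[0]__101   (S,0)→(R,1,←)
state=R head=-3 tape=____[0]1__101   (R,0)→(Q,1,←)
state=Q head=-4 tape=___[_]11__101   (Q,_)→(R,_,←)
state=R head=-5 tape=__[_]_11__101   (R,_)→(S,_,←)
state=S head=-6 tape=_[_]__11__101   (S,_)→(S,0,→)
state=S head=-5 tape=_0[_]_11__101   (S,_)→(S,0,→)
state=S head=-4 tape=_00[_]11__101   (S,_)→(S,0,→)
state=S head=-3 tape=_000[1]1__101   (S,1)→(S,_,←)
state=S head=-4 tape=_00[0]_1__101   (S,0)→(R,1,←)
state=R head=-5 tape=_0[0]1_1__101   (R,0)→(Q,1,←)
state=Q head=-6 tape=_[0]11_1__101   (Q,0)→(H,0,←)
state=H head=-7 tape=[_]011_1__101
Cell -4 holds 1 when M halts.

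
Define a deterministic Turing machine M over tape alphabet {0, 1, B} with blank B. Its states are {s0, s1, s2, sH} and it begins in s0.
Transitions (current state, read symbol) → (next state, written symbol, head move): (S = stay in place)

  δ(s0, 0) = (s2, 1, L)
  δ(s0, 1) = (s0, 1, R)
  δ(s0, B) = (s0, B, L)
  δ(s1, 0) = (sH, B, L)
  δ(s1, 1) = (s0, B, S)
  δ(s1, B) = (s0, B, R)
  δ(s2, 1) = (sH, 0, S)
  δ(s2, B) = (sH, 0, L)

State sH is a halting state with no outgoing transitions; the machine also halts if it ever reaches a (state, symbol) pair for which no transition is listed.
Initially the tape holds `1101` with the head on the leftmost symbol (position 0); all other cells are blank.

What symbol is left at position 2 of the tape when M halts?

s0 | [1]101   read 1 → write 1, move R, go to s0
s0 | 1[1]01   read 1 → write 1, move R, go to s0
s0 | 11[0]1   read 0 → write 1, move L, go to s2
s2 | 1[1]11   read 1 → write 0, move S, go to sH
sH | 1[0]11
Cell 2 holds 1 when M halts.

1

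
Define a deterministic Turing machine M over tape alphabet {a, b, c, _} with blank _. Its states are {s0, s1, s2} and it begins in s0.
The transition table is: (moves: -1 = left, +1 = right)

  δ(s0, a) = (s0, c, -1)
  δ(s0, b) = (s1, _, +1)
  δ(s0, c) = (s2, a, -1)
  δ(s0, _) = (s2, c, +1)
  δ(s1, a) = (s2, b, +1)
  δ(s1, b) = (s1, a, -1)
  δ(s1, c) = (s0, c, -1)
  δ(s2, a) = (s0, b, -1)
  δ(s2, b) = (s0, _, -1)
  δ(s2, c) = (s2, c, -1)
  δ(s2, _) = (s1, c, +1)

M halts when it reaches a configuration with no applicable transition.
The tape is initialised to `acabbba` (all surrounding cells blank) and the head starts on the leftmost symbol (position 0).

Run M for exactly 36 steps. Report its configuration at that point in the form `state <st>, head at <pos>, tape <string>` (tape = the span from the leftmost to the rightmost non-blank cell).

s0 | ______[a]cabbba   read a → write c, move -1, go to s0
s0 | _____[_]ccabbba   read _ → write c, move +1, go to s2
s2 | _____c[c]cabbba   read c → write c, move -1, go to s2
s2 | _____[c]ccabbba   read c → write c, move -1, go to s2
s2 | ____[_]cccabbba   read _ → write c, move +1, go to s1
s1 | ____c[c]ccabbba   read c → write c, move -1, go to s0
s0 | ____[c]cccabbba   read c → write a, move -1, go to s2
s2 | ___[_]acccabbba   read _ → write c, move +1, go to s1
s1 | ___c[a]cccabbba   read a → write b, move +1, go to s2
s2 | ___cb[c]ccabbba   read c → write c, move -1, go to s2
s2 | ___c[b]cccabbba   read b → write _, move -1, go to s0
s0 | ___[c]_cccabbba   read c → write a, move -1, go to s2
s2 | __[_]a_cccabbba   read _ → write c, move +1, go to s1
s1 | __c[a]_cccabbba   read a → write b, move +1, go to s2
s2 | __cb[_]cccabbba   read _ → write c, move +1, go to s1
s1 | __cbc[c]ccabbba   read c → write c, move -1, go to s0
s0 | __cb[c]cccabbba   read c → write a, move -1, go to s2
s2 | __c[b]acccabbba   read b → write _, move -1, go to s0
s0 | __[c]_acccabbba   read c → write a, move -1, go to s2
s2 | _[_]a_acccabbba   read _ → write c, move +1, go to s1
s1 | _c[a]_acccabbba   read a → write b, move +1, go to s2
s2 | _cb[_]acccabbba   read _ → write c, move +1, go to s1
s1 | _cbc[a]cccabbba   read a → write b, move +1, go to s2
s2 | _cbcb[c]ccabbba   read c → write c, move -1, go to s2
s2 | _cbc[b]cccabbba   read b → write _, move -1, go to s0
s0 | _cb[c]_cccabbba   read c → write a, move -1, go to s2
s2 | _c[b]a_cccabbba   read b → write _, move -1, go to s0
s0 | _[c]_a_cccabbba   read c → write a, move -1, go to s2
s2 | [_]a_a_cccabbba   read _ → write c, move +1, go to s1
s1 | c[a]_a_cccabbba   read a → write b, move +1, go to s2
s2 | cb[_]a_cccabbba   read _ → write c, move +1, go to s1
s1 | cbc[a]_cccabbba   read a → write b, move +1, go to s2
s2 | cbcb[_]cccabbba   read _ → write c, move +1, go to s1
s1 | cbcbc[c]ccabbba   read c → write c, move -1, go to s0
s0 | cbcb[c]cccabbba   read c → write a, move -1, go to s2
s2 | cbc[b]acccabbba   read b → write _, move -1, go to s0
s0 | cb[c]_acccabbba
After 36 steps: state s0, head at -4, tape cbc_acccabbba.

state s0, head at -4, tape cbc_acccabbba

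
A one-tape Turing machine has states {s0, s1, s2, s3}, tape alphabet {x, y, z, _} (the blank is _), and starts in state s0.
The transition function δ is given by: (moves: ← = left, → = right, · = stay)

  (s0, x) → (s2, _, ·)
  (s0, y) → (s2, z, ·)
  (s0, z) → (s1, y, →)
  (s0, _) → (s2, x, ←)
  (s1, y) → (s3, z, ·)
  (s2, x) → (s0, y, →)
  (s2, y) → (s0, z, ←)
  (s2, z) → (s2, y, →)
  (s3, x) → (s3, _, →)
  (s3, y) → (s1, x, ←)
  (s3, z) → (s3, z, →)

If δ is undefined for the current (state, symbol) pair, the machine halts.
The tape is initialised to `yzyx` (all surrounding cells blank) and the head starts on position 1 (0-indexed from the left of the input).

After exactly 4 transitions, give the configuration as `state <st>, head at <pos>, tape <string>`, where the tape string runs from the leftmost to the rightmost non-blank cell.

s0 | y[z]yx_   read z → write y, move →, go to s1
s1 | yy[y]x_   read y → write z, move ·, go to s3
s3 | yy[z]x_   read z → write z, move →, go to s3
s3 | yyz[x]_   read x → write _, move →, go to s3
s3 | yyz_[_]
After 4 steps: state s3, head at 4, tape yyz.

state s3, head at 4, tape yyz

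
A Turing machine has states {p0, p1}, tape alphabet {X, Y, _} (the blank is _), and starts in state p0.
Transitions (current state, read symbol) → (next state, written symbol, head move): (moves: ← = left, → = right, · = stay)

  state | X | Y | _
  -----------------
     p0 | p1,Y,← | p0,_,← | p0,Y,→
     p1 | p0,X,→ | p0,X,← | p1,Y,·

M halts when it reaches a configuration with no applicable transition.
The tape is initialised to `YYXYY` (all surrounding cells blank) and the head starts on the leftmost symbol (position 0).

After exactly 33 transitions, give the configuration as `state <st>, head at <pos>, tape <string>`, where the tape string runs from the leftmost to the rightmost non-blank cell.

p0 | _____[Y]YXYY   read Y → write _, move ←, go to p0
p0 | ____[_]_YXYY   read _ → write Y, move →, go to p0
p0 | ____Y[_]YXYY   read _ → write Y, move →, go to p0
p0 | ____YY[Y]XYY   read Y → write _, move ←, go to p0
p0 | ____Y[Y]_XYY   read Y → write _, move ←, go to p0
p0 | ____[Y]__XYY   read Y → write _, move ←, go to p0
p0 | ___[_]___XYY   read _ → write Y, move →, go to p0
p0 | ___Y[_]__XYY   read _ → write Y, move →, go to p0
p0 | ___YY[_]_XYY   read _ → write Y, move →, go to p0
p0 | ___YYY[_]XYY   read _ → write Y, move →, go to p0
p0 | ___YYYY[X]YY   read X → write Y, move ←, go to p1
p1 | ___YYY[Y]YYY   read Y → write X, move ←, go to p0
p0 | ___YY[Y]XYYY   read Y → write _, move ←, go to p0
p0 | ___Y[Y]_XYYY   read Y → write _, move ←, go to p0
p0 | ___[Y]__XYYY   read Y → write _, move ←, go to p0
p0 | __[_]___XYYY   read _ → write Y, move →, go to p0
p0 | __Y[_]__XYYY   read _ → write Y, move →, go to p0
p0 | __YY[_]_XYYY   read _ → write Y, move →, go to p0
p0 | __YYY[_]XYYY   read _ → write Y, move →, go to p0
p0 | __YYYY[X]YYY   read X → write Y, move ←, go to p1
p1 | __YYY[Y]YYYY   read Y → write X, move ←, go to p0
p0 | __YY[Y]XYYYY   read Y → write _, move ←, go to p0
p0 | __Y[Y]_XYYYY   read Y → write _, move ←, go to p0
p0 | __[Y]__XYYYY   read Y → write _, move ←, go to p0
p0 | _[_]___XYYYY   read _ → write Y, move →, go to p0
p0 | _Y[_]__XYYYY   read _ → write Y, move →, go to p0
p0 | _YY[_]_XYYYY   read _ → write Y, move →, go to p0
p0 | _YYY[_]XYYYY   read _ → write Y, move →, go to p0
p0 | _YYYY[X]YYYY   read X → write Y, move ←, go to p1
p1 | _YYY[Y]YYYYY   read Y → write X, move ←, go to p0
p0 | _YY[Y]XYYYYY   read Y → write _, move ←, go to p0
p0 | _Y[Y]_XYYYYY   read Y → write _, move ←, go to p0
p0 | _[Y]__XYYYYY   read Y → write _, move ←, go to p0
p0 | [_]___XYYYYY
After 33 steps: state p0, head at -5, tape XYYYYY.

state p0, head at -5, tape XYYYYY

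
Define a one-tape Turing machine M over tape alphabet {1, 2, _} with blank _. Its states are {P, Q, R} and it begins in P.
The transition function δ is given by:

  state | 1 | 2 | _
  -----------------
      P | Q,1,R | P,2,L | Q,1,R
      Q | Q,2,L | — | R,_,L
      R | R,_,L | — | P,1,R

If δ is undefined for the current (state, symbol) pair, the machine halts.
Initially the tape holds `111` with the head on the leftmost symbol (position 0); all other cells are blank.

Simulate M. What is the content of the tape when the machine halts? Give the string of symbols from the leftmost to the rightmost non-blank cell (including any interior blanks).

11221

P | __[1]11   read 1 → write 1, move R, go to Q
Q | __1[1]1   read 1 → write 2, move L, go to Q
Q | __[1]21   read 1 → write 2, move L, go to Q
Q | _[_]221   read _ → write _, move L, go to R
R | [_]_221   read _ → write 1, move R, go to P
P | 1[_]221   read _ → write 1, move R, go to Q
Q | 11[2]21
The non-blank tape span at halt is 11221.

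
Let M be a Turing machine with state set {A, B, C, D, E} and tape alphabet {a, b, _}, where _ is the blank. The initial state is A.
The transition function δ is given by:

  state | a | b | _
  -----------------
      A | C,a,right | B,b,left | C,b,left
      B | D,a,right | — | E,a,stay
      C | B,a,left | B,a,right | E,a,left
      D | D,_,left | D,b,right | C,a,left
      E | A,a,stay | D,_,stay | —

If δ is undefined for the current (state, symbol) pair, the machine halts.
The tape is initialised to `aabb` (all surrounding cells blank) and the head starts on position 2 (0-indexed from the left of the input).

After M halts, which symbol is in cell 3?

A | ___aa[b]b__   read b → write b, move left, go to B
B | ___a[a]bb__   read a → write a, move right, go to D
D | ___aa[b]b__   read b → write b, move right, go to D
D | ___aab[b]__   read b → write b, move right, go to D
D | ___aabb[_]_   read _ → write a, move left, go to C
C | ___aab[b]a_   read b → write a, move right, go to B
B | ___aaba[a]_   read a → write a, move right, go to D
D | ___aabaa[_]   read _ → write a, move left, go to C
C | ___aaba[a]a   read a → write a, move left, go to B
B | ___aab[a]aa   read a → write a, move right, go to D
D | ___aaba[a]a   read a → write _, move left, go to D
D | ___aab[a]_a   read a → write _, move left, go to D
D | ___aa[b]__a   read b → write b, move right, go to D
D | ___aab[_]_a   read _ → write a, move left, go to C
C | ___aa[b]a_a   read b → write a, move right, go to B
B | ___aaa[a]_a   read a → write a, move right, go to D
D | ___aaaa[_]a   read _ → write a, move left, go to C
C | ___aaa[a]aa   read a → write a, move left, go to B
B | ___aa[a]aaa   read a → write a, move right, go to D
D | ___aaa[a]aa   read a → write _, move left, go to D
D | ___aa[a]_aa   read a → write _, move left, go to D
D | ___a[a]__aa   read a → write _, move left, go to D
D | ___[a]___aa   read a → write _, move left, go to D
D | __[_]____aa   read _ → write a, move left, go to C
C | _[_]a____aa   read _ → write a, move left, go to E
E | [_]aa____aa
Cell 3 holds _ when M halts.

_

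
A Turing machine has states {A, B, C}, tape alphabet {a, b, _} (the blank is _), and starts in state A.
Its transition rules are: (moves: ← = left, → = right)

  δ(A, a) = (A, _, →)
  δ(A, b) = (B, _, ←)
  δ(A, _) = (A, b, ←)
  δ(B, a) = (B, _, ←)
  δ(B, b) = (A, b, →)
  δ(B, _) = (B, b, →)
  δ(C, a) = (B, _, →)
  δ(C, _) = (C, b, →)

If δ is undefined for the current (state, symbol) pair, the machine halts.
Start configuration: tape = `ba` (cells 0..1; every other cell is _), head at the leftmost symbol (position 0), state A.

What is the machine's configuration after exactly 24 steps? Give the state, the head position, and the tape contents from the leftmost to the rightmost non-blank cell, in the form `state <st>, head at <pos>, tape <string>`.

state=A head=0 tape=___[b]a   (A,b)→(B,_,←)
state=B head=-1 tape=__[_]_a   (B,_)→(B,b,→)
state=B head=0 tape=__b[_]a   (B,_)→(B,b,→)
state=B head=1 tape=__bb[a]   (B,a)→(B,_,←)
state=B head=0 tape=__b[b]_   (B,b)→(A,b,→)
state=A head=1 tape=__bb[_]   (A,_)→(A,b,←)
state=A head=0 tape=__b[b]b   (A,b)→(B,_,←)
state=B head=-1 tape=__[b]_b   (B,b)→(A,b,→)
state=A head=0 tape=__b[_]b   (A,_)→(A,b,←)
state=A head=-1 tape=__[b]bb   (A,b)→(B,_,←)
state=B head=-2 tape=_[_]_bb   (B,_)→(B,b,→)
state=B head=-1 tape=_b[_]bb   (B,_)→(B,b,→)
state=B head=0 tape=_bb[b]b   (B,b)→(A,b,→)
state=A head=1 tape=_bbb[b]   (A,b)→(B,_,←)
state=B head=0 tape=_bb[b]_   (B,b)→(A,b,→)
state=A head=1 tape=_bbb[_]   (A,_)→(A,b,←)
state=A head=0 tape=_bb[b]b   (A,b)→(B,_,←)
state=B head=-1 tape=_b[b]_b   (B,b)→(A,b,→)
state=A head=0 tape=_bb[_]b   (A,_)→(A,b,←)
state=A head=-1 tape=_b[b]bb   (A,b)→(B,_,←)
state=B head=-2 tape=_[b]_bb   (B,b)→(A,b,→)
state=A head=-1 tape=_b[_]bb   (A,_)→(A,b,←)
state=A head=-2 tape=_[b]bbb   (A,b)→(B,_,←)
state=B head=-3 tape=[_]_bbb   (B,_)→(B,b,→)
state=B head=-2 tape=b[_]bbb
After 24 steps: state B, head at -2, tape b_bbb.

state B, head at -2, tape b_bbb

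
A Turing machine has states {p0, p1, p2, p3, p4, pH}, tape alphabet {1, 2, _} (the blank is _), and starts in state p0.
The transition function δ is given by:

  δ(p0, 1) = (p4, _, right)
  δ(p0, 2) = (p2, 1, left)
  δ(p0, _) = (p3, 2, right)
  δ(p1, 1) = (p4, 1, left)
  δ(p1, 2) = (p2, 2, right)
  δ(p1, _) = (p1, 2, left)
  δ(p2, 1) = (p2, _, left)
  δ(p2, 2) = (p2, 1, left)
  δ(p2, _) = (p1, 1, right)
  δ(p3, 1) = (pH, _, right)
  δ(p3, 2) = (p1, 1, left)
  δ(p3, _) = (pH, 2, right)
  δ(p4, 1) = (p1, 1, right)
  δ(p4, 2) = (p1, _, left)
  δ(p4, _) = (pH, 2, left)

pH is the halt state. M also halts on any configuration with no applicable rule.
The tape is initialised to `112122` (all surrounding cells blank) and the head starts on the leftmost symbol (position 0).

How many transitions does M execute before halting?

10

p0 | __[1]12122   read 1 → write _, move right, go to p4
p4 | ___[1]2122   read 1 → write 1, move right, go to p1
p1 | ___1[2]122   read 2 → write 2, move right, go to p2
p2 | ___12[1]22   read 1 → write _, move left, go to p2
p2 | ___1[2]_22   read 2 → write 1, move left, go to p2
p2 | ___[1]1_22   read 1 → write _, move left, go to p2
p2 | __[_]_1_22   read _ → write 1, move right, go to p1
p1 | __1[_]1_22   read _ → write 2, move left, go to p1
p1 | __[1]21_22   read 1 → write 1, move left, go to p4
p4 | _[_]121_22   read _ → write 2, move left, go to pH
pH | [_]2121_22
M halts after 10 transitions.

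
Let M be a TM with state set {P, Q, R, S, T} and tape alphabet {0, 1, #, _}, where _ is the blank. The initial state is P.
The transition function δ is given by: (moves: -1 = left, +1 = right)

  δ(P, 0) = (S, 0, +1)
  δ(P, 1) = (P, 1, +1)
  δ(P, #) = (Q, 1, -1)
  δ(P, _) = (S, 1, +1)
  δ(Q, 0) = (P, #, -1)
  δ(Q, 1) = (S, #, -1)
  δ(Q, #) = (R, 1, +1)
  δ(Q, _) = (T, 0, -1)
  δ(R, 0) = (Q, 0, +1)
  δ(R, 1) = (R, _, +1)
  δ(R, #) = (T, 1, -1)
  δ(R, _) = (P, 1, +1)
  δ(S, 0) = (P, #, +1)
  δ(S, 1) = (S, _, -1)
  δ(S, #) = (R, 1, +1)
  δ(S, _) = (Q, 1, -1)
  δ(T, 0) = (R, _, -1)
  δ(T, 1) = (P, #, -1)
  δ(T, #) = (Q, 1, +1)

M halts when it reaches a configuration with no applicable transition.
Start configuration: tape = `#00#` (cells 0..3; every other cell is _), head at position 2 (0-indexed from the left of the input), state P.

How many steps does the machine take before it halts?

state=P head=2 tape=#0[0]#___   (P,0)→(S,0,+1)
state=S head=3 tape=#00[#]___   (S,#)→(R,1,+1)
state=R head=4 tape=#001[_]__   (R,_)→(P,1,+1)
state=P head=5 tape=#0011[_]_   (P,_)→(S,1,+1)
state=S head=6 tape=#00111[_]   (S,_)→(Q,1,-1)
state=Q head=5 tape=#0011[1]1   (Q,1)→(S,#,-1)
state=S head=4 tape=#001[1]#1   (S,1)→(S,_,-1)
state=S head=3 tape=#00[1]_#1   (S,1)→(S,_,-1)
state=S head=2 tape=#0[0]__#1   (S,0)→(P,#,+1)
state=P head=3 tape=#0#[_]_#1   (P,_)→(S,1,+1)
state=S head=4 tape=#0#1[_]#1   (S,_)→(Q,1,-1)
state=Q head=3 tape=#0#[1]1#1   (Q,1)→(S,#,-1)
state=S head=2 tape=#0[#]#1#1   (S,#)→(R,1,+1)
state=R head=3 tape=#01[#]1#1   (R,#)→(T,1,-1)
state=T head=2 tape=#0[1]11#1   (T,1)→(P,#,-1)
state=P head=1 tape=#[0]#11#1   (P,0)→(S,0,+1)
state=S head=2 tape=#0[#]11#1   (S,#)→(R,1,+1)
state=R head=3 tape=#01[1]1#1   (R,1)→(R,_,+1)
state=R head=4 tape=#01_[1]#1   (R,1)→(R,_,+1)
state=R head=5 tape=#01__[#]1   (R,#)→(T,1,-1)
state=T head=4 tape=#01_[_]11
M halts after 20 transitions.

20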